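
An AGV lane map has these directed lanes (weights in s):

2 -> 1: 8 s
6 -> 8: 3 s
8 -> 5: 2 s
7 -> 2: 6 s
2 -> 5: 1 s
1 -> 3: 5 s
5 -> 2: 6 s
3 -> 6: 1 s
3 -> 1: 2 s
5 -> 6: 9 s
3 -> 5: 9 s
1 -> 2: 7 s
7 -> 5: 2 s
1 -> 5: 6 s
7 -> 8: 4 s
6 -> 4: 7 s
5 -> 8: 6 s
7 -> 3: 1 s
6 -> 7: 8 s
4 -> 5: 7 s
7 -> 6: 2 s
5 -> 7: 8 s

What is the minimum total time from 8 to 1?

Candidate routes:
8 - 5 - 2 - 1: 2+6+8 = 16
8 - 5 - 7 - 3 - 1: 2+8+1+2 = 13
The minimum is 13 s via 8 - 5 - 7 - 3 - 1.

13 s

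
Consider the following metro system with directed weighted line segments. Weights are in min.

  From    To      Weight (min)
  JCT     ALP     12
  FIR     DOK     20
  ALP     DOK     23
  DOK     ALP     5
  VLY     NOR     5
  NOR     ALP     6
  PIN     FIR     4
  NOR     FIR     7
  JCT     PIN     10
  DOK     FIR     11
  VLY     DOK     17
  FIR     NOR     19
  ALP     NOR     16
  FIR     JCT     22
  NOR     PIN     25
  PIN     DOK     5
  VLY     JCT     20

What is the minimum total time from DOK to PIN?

43 min

Settle nodes by increasing distance from DOK:
DOK: 0
ALP: 5  (via DOK)
FIR: 11  (via DOK)
NOR: 21  (via ALP)
JCT: 33  (via FIR)
PIN: 43  (via JCT)
Shortest route: DOK–FIR–JCT–PIN = 43 min.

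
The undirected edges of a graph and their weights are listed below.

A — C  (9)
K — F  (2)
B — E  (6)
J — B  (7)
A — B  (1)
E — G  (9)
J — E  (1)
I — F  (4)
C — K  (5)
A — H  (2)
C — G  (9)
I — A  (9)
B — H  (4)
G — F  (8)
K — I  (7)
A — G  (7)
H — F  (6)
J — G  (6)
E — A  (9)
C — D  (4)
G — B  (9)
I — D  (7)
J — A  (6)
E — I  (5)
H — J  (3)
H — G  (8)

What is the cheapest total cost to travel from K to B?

11

Enumerating some paths:
K → F → H → A → B: 2+6+2+1 = 11
K → C → A → B: 5+9+1 = 15
K → F → H → B: 2+6+4 = 12
The minimum is 11 via K → F → H → A → B.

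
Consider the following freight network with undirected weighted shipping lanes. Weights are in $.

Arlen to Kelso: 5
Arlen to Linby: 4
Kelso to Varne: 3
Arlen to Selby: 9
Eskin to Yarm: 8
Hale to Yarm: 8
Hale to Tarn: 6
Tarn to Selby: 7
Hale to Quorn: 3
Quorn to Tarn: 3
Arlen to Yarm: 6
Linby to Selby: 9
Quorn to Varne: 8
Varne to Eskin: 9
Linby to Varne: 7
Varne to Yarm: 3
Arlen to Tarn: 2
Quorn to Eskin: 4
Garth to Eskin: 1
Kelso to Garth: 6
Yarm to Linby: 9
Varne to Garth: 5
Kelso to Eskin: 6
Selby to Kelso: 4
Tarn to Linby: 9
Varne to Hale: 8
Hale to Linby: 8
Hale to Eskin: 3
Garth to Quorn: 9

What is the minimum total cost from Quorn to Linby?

$9

Candidate routes:
Quorn → Hale → Tarn → Arlen → Linby: 3+6+2+4 = 15
Quorn → Tarn → Linby: 3+9 = 12
Quorn → Tarn → Arlen → Linby: 3+2+4 = 9
Quorn → Hale → Linby: 3+8 = 11
Cheapest is Quorn → Tarn → Arlen → Linby at $9.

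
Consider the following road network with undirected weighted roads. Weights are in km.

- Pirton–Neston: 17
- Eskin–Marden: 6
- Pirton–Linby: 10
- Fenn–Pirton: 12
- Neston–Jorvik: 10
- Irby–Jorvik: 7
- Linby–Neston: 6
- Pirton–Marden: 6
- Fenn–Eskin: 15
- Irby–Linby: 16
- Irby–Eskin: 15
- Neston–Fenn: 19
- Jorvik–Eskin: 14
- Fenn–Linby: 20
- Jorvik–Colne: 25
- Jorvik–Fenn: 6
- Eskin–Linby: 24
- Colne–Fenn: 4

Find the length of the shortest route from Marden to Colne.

Settle nodes by increasing distance from Marden:
Marden: 0
Pirton: 6  (via Marden)
Eskin: 6  (via Marden)
Linby: 16  (via Pirton)
Fenn: 18  (via Pirton)
Jorvik: 20  (via Eskin)
Irby: 21  (via Eskin)
Colne: 22  (via Fenn)
Shortest route: Marden → Pirton → Fenn → Colne = 22 km.

22 km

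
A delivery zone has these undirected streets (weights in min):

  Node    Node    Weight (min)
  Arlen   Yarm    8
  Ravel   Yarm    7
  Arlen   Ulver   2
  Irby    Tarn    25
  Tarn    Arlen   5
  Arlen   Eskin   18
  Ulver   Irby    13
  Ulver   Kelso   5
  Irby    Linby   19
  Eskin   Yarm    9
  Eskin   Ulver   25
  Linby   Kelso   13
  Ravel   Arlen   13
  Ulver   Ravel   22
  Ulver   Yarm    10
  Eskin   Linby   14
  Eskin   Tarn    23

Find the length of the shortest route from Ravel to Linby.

Enumerating some paths:
Ravel - Yarm - Eskin - Linby: 7+9+14 = 30
Ravel - Arlen - Ulver - Kelso - Linby: 13+2+5+13 = 33
The minimum is 30 min via Ravel - Yarm - Eskin - Linby.

30 min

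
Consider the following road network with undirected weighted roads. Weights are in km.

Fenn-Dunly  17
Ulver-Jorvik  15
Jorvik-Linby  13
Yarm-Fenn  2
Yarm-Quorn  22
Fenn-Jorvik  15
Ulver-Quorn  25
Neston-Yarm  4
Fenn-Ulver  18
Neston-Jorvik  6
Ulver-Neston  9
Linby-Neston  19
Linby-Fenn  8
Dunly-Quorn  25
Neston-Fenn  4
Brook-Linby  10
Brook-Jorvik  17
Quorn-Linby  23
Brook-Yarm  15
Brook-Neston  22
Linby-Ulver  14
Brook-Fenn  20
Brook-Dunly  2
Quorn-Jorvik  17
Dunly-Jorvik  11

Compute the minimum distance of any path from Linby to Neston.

Compare a few routes:
Linby → Fenn → Neston: 8+4 = 12
Linby → Fenn → Yarm → Neston: 8+2+4 = 14
Cheapest is Linby → Fenn → Neston at 12 km.

12 km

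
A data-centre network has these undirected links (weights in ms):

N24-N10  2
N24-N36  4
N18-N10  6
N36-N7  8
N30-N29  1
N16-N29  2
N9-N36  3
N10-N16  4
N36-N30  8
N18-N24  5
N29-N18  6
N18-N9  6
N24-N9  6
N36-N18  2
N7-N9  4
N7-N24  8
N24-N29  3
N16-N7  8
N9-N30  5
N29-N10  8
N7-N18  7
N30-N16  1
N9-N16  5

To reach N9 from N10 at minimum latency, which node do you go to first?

N24

Compare a few routes:
N10–N16–N9: 4+5 = 9
N10–N24–N9: 2+6 = 8
Cheapest is N10–N24–N9 at 8 ms.
So from N10 the first move is to N24.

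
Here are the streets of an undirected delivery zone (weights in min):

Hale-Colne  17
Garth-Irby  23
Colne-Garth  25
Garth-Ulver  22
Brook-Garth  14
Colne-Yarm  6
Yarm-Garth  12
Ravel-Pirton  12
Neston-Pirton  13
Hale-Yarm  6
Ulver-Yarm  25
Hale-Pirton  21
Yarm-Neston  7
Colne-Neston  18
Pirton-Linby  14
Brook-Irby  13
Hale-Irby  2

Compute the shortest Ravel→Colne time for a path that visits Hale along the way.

45 min

Best Ravel to Hale: Ravel → Pirton → Hale costing 33
Shortest Hale→Colne: Hale → Yarm → Colne = 12
Total via Hale: 33 + 12 = 45 min.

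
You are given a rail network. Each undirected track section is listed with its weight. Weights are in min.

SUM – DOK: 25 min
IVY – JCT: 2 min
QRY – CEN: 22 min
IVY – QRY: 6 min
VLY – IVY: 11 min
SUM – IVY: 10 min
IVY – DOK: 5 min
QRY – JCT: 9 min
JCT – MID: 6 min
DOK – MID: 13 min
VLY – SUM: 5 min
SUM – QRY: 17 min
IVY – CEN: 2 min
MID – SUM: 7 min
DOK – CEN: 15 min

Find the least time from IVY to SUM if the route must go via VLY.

16 min

Shortest IVY→VLY: IVY–VLY = 11
Best VLY to SUM: VLY–SUM costing 5
Total via VLY: 11 + 5 = 16 min.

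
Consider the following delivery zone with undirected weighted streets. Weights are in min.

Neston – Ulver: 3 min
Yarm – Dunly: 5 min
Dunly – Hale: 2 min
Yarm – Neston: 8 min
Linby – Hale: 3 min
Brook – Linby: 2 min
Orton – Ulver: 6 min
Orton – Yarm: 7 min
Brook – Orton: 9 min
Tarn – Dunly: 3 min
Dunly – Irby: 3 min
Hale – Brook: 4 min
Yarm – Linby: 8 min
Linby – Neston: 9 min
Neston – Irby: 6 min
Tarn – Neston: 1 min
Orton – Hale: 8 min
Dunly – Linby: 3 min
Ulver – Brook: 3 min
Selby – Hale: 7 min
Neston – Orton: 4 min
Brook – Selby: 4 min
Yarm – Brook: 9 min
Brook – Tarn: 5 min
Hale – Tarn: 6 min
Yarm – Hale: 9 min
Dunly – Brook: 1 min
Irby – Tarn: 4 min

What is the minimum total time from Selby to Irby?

8 min

Candidate routes:
Selby - Brook - Dunly - Irby: 4+1+3 = 8
Selby - Brook - Dunly - Tarn - Irby: 4+1+3+4 = 12
Selby - Brook - Linby - Dunly - Irby: 4+2+3+3 = 12
The minimum is 8 min via Selby - Brook - Dunly - Irby.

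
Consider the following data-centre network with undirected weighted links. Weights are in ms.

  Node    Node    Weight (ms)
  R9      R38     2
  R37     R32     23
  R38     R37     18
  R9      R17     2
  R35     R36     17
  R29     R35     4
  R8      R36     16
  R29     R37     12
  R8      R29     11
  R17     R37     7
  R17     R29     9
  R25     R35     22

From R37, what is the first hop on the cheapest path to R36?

R29

Enumerating some paths:
R37–R29–R35–R36: 12+4+17 = 33
R37–R17–R29–R35–R36: 7+9+4+17 = 37
Cheapest is R37–R29–R35–R36 at 33 ms.
So from R37 the first move is to R29.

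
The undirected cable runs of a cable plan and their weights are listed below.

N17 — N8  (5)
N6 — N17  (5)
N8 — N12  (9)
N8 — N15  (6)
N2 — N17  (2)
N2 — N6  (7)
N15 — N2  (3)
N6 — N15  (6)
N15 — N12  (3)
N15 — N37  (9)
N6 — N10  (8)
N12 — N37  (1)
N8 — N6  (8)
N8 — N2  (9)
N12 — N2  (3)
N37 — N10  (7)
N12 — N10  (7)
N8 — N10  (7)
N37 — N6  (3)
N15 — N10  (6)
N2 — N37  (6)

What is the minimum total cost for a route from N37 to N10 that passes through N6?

Shortest N37→N6: N37–N6 = 3
Shortest N6→N10: N6–N10 = 8
Total via N6: 3 + 8 = 11.

11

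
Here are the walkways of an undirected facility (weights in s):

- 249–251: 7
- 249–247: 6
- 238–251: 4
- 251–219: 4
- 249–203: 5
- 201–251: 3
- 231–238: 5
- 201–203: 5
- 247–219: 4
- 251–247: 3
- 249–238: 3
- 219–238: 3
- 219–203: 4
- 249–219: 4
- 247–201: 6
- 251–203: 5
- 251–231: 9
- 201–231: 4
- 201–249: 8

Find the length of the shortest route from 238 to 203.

Settle nodes by increasing distance from 238:
238: 0
219: 3  (via 238)
249: 3  (via 238)
251: 4  (via 238)
231: 5  (via 238)
201: 7  (via 251)
247: 7  (via 219)
203: 7  (via 219)
Shortest route: 238–219–203 = 7 s.

7 s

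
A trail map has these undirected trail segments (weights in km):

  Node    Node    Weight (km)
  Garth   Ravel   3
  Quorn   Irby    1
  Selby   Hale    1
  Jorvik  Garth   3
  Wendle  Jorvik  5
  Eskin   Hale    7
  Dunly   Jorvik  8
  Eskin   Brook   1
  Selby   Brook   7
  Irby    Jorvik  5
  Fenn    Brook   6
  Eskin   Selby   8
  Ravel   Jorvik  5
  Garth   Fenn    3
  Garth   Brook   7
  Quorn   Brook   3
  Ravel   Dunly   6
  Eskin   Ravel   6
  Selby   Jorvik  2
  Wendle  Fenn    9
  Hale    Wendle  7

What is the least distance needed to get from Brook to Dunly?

13 km

Settle nodes by increasing distance from Brook:
Brook: 0
Eskin: 1  (via Brook)
Quorn: 3  (via Brook)
Irby: 4  (via Quorn)
Fenn: 6  (via Brook)
Ravel: 7  (via Eskin)
Garth: 7  (via Brook)
Selby: 7  (via Brook)
Hale: 8  (via Eskin)
Jorvik: 9  (via Irby)
Dunly: 13  (via Ravel)
Shortest route: Brook → Eskin → Ravel → Dunly = 13 km.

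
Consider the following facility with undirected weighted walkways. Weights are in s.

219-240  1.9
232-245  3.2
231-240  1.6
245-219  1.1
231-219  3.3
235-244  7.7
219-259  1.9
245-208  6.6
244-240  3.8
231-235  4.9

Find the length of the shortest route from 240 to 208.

9.6 s

Shortest distances from 240:
240: 0
231: 1.6  (via 240)
219: 1.9  (via 240)
245: 3  (via 219)
259: 3.8  (via 219)
244: 3.8  (via 240)
232: 6.2  (via 245)
235: 6.5  (via 231)
208: 9.6  (via 245)
Shortest route: 240 → 219 → 245 → 208 = 9.6 s.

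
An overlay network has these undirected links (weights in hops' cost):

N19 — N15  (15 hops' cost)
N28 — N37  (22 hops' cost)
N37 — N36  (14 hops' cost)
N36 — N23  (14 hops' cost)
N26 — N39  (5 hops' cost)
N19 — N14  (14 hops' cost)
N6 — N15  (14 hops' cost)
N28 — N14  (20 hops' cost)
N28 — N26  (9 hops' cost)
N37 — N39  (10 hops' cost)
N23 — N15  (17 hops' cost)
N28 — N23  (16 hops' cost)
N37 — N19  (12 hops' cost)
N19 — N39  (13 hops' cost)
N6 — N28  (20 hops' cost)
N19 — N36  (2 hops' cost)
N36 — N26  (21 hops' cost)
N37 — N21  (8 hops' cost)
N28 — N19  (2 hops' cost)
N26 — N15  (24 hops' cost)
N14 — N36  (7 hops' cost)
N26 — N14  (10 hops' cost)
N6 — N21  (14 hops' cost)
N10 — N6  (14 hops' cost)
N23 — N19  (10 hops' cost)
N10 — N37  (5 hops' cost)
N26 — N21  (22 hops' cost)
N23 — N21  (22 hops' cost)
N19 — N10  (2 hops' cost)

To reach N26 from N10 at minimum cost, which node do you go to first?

N19

Compare a few routes:
N10–N19–N28–N26: 2+2+9 = 13
N10–N19–N39–N26: 2+13+5 = 20
The minimum is 13 hops' cost via N10–N19–N28–N26.
So from N10 the first move is to N19.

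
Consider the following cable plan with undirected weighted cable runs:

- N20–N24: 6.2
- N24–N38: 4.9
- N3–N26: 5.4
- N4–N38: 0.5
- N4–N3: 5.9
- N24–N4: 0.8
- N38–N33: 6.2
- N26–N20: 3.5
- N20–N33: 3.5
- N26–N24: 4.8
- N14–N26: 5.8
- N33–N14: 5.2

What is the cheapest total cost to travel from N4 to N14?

Candidate routes:
N4 → N24 → N20 → N33 → N14: 0.8+6.2+3.5+5.2 = 15.7
N4 → N38 → N33 → N14: 0.5+6.2+5.2 = 11.9
N4 → N24 → N26 → N14: 0.8+4.8+5.8 = 11.4
Cheapest is N4 → N24 → N26 → N14 at 11.4.

11.4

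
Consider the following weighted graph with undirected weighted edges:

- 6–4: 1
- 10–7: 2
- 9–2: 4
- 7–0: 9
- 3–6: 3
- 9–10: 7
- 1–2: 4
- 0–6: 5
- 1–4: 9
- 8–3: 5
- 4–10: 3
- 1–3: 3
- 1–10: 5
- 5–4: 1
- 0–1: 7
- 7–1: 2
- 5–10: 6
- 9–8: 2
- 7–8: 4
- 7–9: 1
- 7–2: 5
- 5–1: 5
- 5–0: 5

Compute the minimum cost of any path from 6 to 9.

7

Enumerating some paths:
6–4–10–7–9: 1+3+2+1 = 7
6–3–1–7–9: 3+3+2+1 = 9
The minimum is 7 via 6–4–10–7–9.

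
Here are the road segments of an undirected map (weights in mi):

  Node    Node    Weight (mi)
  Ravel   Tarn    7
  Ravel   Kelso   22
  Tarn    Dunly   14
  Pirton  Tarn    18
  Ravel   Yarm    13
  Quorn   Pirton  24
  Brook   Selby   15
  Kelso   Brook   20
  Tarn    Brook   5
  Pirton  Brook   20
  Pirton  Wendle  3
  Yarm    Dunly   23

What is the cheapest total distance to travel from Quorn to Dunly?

56 mi

Shortest distances from Quorn:
Quorn: 0
Pirton: 24  (via Quorn)
Wendle: 27  (via Pirton)
Tarn: 42  (via Pirton)
Brook: 44  (via Pirton)
Ravel: 49  (via Tarn)
Dunly: 56  (via Tarn)
Shortest route: Quorn–Pirton–Tarn–Dunly = 56 mi.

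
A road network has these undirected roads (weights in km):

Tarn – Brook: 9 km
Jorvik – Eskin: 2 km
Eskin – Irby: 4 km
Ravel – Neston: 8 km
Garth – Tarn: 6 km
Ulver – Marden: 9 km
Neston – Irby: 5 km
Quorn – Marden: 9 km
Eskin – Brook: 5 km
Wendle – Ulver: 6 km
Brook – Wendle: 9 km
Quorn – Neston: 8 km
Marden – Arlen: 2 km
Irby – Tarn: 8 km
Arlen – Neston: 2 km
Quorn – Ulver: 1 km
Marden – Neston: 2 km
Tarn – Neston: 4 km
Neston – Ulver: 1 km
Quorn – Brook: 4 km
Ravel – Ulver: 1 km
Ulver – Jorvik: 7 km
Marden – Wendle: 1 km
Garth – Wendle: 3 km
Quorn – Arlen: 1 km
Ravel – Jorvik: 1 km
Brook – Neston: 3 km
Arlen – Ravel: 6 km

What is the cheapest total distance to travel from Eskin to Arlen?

6 km

Shortest distances from Eskin:
Eskin: 0
Jorvik: 2  (via Eskin)
Ravel: 3  (via Jorvik)
Irby: 4  (via Eskin)
Ulver: 4  (via Ravel)
Neston: 5  (via Ulver)
Quorn: 5  (via Ulver)
Brook: 5  (via Eskin)
Arlen: 6  (via Quorn)
Shortest route: Eskin–Jorvik–Ravel–Ulver–Quorn–Arlen = 6 km.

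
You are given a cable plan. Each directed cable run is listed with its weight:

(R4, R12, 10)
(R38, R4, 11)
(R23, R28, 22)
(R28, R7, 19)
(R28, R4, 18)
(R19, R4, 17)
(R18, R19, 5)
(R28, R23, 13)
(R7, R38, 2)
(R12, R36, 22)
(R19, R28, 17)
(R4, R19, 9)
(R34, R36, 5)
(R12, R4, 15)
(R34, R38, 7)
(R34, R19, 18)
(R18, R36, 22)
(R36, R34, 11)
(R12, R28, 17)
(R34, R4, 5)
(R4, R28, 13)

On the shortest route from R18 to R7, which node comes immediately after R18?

R19

Enumerating some paths:
R18–R19–R4–R12–R28–R7: 5+17+10+17+19 = 68
R18–R19–R28–R7: 5+17+19 = 41
R18–R19–R4–R28–R7: 5+17+13+19 = 54
Cheapest is R18–R19–R28–R7 at 41.
So from R18 the first move is to R19.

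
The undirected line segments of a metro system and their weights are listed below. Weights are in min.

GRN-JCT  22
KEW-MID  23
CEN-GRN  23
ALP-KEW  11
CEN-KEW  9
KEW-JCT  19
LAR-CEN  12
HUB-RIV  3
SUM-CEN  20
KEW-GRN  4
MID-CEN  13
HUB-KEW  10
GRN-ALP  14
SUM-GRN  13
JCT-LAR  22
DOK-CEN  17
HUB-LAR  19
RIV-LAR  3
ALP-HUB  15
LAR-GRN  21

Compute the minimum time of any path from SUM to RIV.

Compare a few routes:
SUM–GRN–LAR–RIV: 13+21+3 = 37
SUM–GRN–KEW–CEN–LAR–RIV: 13+4+9+12+3 = 41
SUM–GRN–KEW–HUB–RIV: 13+4+10+3 = 30
SUM–CEN–LAR–RIV: 20+12+3 = 35
The minimum is 30 min via SUM–GRN–KEW–HUB–RIV.

30 min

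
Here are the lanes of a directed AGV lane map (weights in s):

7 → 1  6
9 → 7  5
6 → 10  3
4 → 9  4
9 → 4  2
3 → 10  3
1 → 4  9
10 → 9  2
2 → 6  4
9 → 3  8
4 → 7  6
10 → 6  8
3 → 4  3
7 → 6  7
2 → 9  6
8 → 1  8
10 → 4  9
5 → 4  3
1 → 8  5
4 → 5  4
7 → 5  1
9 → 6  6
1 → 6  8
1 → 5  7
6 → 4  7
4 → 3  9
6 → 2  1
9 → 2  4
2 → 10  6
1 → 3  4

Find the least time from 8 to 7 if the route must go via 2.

28 s

Shortest 8→2: 8 → 1 → 6 → 2 = 17
Shortest 2→7: 2 → 9 → 7 = 11
Total via 2: 17 + 11 = 28 s.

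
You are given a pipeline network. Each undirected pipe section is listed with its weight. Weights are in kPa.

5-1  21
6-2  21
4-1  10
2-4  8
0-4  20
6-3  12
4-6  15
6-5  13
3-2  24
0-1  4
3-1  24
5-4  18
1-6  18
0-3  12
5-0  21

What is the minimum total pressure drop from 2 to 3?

24 kPa

Candidate routes:
2–6–3: 21+12 = 33
2–4–1–0–3: 8+10+4+12 = 34
2–3: 24 = 24
Cheapest is 2–3 at 24 kPa.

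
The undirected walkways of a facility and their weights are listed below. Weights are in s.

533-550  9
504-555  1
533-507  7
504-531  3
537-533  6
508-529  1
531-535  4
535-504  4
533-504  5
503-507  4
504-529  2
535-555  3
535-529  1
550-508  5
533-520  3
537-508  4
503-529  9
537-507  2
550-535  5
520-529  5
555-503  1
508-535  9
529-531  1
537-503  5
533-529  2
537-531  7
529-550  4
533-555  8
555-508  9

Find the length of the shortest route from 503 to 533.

Running Dijkstra from 503:
503: 0
555: 1  (via 503)
504: 2  (via 555)
529: 4  (via 504)
535: 4  (via 555)
507: 4  (via 503)
508: 5  (via 529)
537: 5  (via 503)
531: 5  (via 504)
533: 6  (via 529)
Shortest route: 503–555–504–529–533 = 6 s.

6 s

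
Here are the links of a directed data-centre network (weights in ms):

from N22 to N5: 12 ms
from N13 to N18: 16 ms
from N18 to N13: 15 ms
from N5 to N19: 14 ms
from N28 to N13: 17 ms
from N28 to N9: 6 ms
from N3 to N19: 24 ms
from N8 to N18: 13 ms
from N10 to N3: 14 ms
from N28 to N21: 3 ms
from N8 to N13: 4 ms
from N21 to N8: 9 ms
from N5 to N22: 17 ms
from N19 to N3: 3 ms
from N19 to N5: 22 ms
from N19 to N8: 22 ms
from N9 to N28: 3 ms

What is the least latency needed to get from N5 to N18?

Candidate routes:
N5 → N19 → N8 → N13 → N18: 14+22+4+16 = 56
N5 → N19 → N8 → N18: 14+22+13 = 49
Cheapest is N5 → N19 → N8 → N18 at 49 ms.

49 ms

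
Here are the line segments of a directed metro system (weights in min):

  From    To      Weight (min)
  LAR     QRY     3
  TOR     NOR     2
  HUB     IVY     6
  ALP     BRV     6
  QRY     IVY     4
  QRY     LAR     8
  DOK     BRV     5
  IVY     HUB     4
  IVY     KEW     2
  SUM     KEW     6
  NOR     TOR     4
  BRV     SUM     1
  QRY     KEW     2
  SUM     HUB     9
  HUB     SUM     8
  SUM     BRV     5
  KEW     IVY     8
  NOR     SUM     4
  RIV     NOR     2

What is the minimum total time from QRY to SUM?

Candidate routes:
QRY → KEW → IVY → HUB → SUM: 2+8+4+8 = 22
QRY → IVY → HUB → SUM: 4+4+8 = 16
Cheapest is QRY → IVY → HUB → SUM at 16 min.

16 min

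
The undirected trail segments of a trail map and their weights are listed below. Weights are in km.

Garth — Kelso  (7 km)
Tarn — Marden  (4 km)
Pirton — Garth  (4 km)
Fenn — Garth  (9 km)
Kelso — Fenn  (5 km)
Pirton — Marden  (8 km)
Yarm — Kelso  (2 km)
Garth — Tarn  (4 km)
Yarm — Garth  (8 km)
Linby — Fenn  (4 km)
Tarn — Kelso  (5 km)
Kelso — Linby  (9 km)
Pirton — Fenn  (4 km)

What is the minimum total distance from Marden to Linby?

16 km

Candidate routes:
Marden - Pirton - Fenn - Linby: 8+4+4 = 16
Marden - Tarn - Kelso - Fenn - Linby: 4+5+5+4 = 18
The minimum is 16 km via Marden - Pirton - Fenn - Linby.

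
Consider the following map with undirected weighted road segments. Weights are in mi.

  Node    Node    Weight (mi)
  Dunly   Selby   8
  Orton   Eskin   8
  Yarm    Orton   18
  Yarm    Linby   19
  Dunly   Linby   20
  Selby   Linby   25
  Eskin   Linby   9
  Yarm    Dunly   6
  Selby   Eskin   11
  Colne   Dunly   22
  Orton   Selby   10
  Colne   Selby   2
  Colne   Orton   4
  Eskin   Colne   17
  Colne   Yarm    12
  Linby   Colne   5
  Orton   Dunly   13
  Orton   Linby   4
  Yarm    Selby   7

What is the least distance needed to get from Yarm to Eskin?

18 mi

Settle nodes by increasing distance from Yarm:
Yarm: 0
Dunly: 6  (via Yarm)
Selby: 7  (via Yarm)
Colne: 9  (via Selby)
Orton: 13  (via Colne)
Linby: 14  (via Colne)
Eskin: 18  (via Selby)
Shortest route: Yarm → Selby → Eskin = 18 mi.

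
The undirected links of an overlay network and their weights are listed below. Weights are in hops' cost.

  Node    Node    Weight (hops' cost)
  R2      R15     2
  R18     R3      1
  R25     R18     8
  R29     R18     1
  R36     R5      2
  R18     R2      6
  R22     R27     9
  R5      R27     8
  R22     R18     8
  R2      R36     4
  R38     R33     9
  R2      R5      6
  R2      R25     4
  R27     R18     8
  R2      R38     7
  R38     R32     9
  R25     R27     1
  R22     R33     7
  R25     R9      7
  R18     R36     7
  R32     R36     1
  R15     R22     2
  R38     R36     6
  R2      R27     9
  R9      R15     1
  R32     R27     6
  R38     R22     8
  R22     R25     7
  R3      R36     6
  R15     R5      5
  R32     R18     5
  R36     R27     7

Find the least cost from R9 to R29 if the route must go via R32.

Shortest R9→R32: R9 → R15 → R2 → R36 → R32 = 8
Best R32 to R29: R32 → R18 → R29 costing 6
Total via R32: 8 + 6 = 14 hops' cost.

14 hops' cost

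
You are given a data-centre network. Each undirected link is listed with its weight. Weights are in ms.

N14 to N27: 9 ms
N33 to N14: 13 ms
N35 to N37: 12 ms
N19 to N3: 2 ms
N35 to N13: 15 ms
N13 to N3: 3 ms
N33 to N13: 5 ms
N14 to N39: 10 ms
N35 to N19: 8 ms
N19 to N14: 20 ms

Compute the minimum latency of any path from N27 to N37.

49 ms

Settle nodes by increasing distance from N27:
N27: 0
N14: 9  (via N27)
N39: 19  (via N14)
N33: 22  (via N14)
N13: 27  (via N33)
N19: 29  (via N14)
N3: 30  (via N13)
N35: 37  (via N19)
N37: 49  (via N35)
Shortest route: N27 → N14 → N19 → N35 → N37 = 49 ms.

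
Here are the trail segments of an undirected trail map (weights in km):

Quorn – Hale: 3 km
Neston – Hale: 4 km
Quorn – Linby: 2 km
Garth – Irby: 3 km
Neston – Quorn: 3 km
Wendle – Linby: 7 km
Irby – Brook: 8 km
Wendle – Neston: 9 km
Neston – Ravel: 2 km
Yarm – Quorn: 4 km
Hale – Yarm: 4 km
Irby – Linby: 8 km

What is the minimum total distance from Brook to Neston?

Enumerating some paths:
Brook - Irby - Linby - Quorn - Neston: 8+8+2+3 = 21
Brook - Irby - Linby - Quorn - Hale - Neston: 8+8+2+3+4 = 25
Brook - Irby - Linby - Quorn - Yarm - Hale - Neston: 8+8+2+4+4+4 = 30
The minimum is 21 km via Brook - Irby - Linby - Quorn - Neston.

21 km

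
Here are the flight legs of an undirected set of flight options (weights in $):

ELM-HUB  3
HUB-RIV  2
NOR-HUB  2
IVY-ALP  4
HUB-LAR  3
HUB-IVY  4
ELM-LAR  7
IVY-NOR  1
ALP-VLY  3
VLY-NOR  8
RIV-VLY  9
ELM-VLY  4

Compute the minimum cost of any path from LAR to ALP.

Candidate routes:
LAR - HUB - IVY - ALP: 3+4+4 = 11
LAR - HUB - NOR - IVY - ALP: 3+2+1+4 = 10
LAR - HUB - ELM - VLY - ALP: 3+3+4+3 = 13
The minimum is $10 via LAR - HUB - NOR - IVY - ALP.

$10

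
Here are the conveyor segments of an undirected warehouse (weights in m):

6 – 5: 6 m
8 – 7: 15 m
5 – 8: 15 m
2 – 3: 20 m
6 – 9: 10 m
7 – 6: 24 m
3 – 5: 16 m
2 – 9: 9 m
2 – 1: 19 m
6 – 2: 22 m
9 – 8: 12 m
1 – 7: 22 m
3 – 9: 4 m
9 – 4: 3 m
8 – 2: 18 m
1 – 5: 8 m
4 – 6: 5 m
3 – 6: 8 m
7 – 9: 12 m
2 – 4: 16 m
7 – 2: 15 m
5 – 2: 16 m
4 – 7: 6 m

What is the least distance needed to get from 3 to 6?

Compare a few routes:
3 → 9 → 6: 4+10 = 14
3 → 9 → 4 → 6: 4+3+5 = 12
3 → 6: 8 = 8
Cheapest is 3 → 6 at 8 m.

8 m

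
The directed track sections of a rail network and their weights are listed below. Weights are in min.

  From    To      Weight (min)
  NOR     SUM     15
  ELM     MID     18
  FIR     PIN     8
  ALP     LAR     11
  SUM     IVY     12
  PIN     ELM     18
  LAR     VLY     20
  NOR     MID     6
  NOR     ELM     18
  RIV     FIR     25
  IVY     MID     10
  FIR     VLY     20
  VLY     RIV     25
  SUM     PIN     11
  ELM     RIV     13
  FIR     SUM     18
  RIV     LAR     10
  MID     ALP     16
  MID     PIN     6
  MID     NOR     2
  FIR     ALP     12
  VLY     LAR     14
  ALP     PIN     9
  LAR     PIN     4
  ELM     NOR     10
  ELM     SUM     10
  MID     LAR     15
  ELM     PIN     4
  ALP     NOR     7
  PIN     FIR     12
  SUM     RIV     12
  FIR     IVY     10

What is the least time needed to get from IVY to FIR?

Running Dijkstra from IVY:
IVY: 0
MID: 10  (via IVY)
NOR: 12  (via MID)
PIN: 16  (via MID)
LAR: 25  (via MID)
ALP: 26  (via MID)
SUM: 27  (via NOR)
FIR: 28  (via PIN)
Shortest route: IVY → MID → PIN → FIR = 28 min.

28 min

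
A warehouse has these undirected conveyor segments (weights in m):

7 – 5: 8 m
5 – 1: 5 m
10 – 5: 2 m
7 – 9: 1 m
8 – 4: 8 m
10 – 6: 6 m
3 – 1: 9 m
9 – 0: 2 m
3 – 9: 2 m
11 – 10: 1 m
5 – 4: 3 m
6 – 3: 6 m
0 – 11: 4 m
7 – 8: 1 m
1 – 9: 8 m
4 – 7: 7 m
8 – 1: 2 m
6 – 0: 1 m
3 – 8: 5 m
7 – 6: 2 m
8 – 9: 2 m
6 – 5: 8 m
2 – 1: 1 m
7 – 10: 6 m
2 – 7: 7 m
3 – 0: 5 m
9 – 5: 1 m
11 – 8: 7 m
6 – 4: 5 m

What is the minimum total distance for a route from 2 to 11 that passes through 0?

11 m

Shortest 2→0: 2 → 1 → 8 → 9 → 0 = 7
Best 0 to 11: 0 → 11 costing 4
Total via 0: 7 + 4 = 11 m.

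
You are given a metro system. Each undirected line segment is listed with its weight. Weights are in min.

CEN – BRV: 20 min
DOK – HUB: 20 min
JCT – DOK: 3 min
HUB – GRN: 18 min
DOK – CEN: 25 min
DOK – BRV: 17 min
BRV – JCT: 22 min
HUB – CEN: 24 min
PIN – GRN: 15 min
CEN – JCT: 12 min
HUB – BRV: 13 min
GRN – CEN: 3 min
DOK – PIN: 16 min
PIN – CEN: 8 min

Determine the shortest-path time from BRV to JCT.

Shortest distances from BRV:
BRV: 0
HUB: 13  (via BRV)
DOK: 17  (via BRV)
CEN: 20  (via BRV)
JCT: 20  (via DOK)
Shortest route: BRV–DOK–JCT = 20 min.

20 min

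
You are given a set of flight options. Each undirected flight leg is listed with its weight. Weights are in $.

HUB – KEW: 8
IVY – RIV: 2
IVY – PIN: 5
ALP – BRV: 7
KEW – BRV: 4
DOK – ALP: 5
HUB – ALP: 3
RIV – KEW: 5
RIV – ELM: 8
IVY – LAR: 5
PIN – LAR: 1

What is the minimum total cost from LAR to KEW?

$12

Settle nodes by increasing distance from LAR:
LAR: 0
PIN: 1  (via LAR)
IVY: 5  (via LAR)
RIV: 7  (via IVY)
KEW: 12  (via RIV)
Shortest route: LAR–IVY–RIV–KEW = $12.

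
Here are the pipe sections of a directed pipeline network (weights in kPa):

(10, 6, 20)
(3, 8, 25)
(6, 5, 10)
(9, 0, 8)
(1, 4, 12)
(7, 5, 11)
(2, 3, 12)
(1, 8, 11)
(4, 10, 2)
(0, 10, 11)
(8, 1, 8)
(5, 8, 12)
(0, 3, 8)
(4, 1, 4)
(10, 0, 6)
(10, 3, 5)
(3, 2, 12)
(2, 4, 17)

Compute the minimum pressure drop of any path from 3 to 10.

31 kPa

Candidate routes:
3–8–1–4–10: 25+8+12+2 = 47
3–2–4–10: 12+17+2 = 31
The minimum is 31 kPa via 3–2–4–10.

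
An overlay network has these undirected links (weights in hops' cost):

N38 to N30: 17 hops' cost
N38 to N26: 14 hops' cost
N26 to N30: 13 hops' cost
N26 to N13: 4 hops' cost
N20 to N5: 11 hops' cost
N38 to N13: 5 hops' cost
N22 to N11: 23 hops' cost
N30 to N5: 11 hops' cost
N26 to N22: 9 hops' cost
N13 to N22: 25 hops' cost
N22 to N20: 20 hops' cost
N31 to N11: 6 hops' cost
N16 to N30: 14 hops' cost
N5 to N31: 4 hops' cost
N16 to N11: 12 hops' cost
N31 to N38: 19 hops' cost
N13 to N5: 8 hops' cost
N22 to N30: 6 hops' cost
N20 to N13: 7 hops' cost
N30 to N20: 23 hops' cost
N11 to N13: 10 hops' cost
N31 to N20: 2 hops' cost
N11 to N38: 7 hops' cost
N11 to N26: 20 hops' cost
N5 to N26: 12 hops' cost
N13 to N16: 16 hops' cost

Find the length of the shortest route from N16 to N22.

20 hops' cost

Running Dijkstra from N16:
N16: 0
N11: 12  (via N16)
N30: 14  (via N16)
N13: 16  (via N16)
N31: 18  (via N11)
N38: 19  (via N11)
N26: 20  (via N13)
N22: 20  (via N30)
Shortest route: N16–N30–N22 = 20 hops' cost.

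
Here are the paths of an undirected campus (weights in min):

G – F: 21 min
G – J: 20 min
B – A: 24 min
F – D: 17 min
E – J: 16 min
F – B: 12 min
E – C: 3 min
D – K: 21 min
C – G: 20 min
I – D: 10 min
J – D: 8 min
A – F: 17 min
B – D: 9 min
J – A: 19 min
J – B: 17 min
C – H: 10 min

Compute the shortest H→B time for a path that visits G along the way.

63 min

Shortest H→G: H–C–G = 30
Best G to B: G–F–B costing 33
Total via G: 30 + 33 = 63 min.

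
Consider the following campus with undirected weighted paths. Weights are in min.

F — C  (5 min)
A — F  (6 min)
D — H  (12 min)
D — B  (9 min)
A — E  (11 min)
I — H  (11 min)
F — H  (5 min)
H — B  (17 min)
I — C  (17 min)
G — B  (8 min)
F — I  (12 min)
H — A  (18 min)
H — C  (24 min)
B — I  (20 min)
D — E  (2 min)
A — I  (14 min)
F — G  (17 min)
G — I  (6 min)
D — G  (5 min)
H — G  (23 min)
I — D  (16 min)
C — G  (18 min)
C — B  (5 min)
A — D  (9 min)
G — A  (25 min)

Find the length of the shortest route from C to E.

16 min

Running Dijkstra from C:
C: 0
B: 5  (via C)
F: 5  (via C)
H: 10  (via F)
A: 11  (via F)
G: 13  (via B)
D: 14  (via B)
E: 16  (via D)
Shortest route: C → B → D → E = 16 min.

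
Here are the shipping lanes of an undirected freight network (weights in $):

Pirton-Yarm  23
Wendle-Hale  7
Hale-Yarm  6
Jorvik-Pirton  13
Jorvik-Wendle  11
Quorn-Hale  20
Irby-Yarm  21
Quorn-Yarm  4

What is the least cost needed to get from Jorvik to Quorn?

Shortest distances from Jorvik:
Jorvik: 0
Wendle: 11  (via Jorvik)
Pirton: 13  (via Jorvik)
Hale: 18  (via Wendle)
Yarm: 24  (via Hale)
Quorn: 28  (via Yarm)
Shortest route: Jorvik → Wendle → Hale → Yarm → Quorn = $28.

$28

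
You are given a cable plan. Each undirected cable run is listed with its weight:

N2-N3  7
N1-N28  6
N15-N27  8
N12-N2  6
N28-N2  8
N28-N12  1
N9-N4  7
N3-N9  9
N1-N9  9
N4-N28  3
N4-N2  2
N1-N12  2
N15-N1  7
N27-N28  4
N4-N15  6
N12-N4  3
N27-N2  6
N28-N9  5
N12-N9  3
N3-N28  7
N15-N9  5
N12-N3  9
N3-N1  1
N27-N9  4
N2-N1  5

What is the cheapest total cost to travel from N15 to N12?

Shortest distances from N15:
N15: 0
N9: 5  (via N15)
N4: 6  (via N15)
N1: 7  (via N15)
N3: 8  (via N1)
N2: 8  (via N4)
N12: 8  (via N9)
Shortest route: N15–N9–N12 = 8.

8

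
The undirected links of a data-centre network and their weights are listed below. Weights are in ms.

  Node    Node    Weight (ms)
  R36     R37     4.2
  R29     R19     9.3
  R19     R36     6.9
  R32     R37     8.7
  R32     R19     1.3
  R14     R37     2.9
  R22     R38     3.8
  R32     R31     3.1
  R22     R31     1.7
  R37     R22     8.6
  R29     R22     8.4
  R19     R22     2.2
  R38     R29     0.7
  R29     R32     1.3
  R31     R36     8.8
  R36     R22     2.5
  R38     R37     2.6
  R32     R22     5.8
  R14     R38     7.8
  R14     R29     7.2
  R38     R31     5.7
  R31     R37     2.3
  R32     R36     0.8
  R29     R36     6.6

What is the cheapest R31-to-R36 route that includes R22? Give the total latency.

Best R31 to R22: R31 → R22 costing 1.7
Shortest R22→R36: R22 → R36 = 2.5
Total via R22: 1.7 + 2.5 = 4.2 ms.

4.2 ms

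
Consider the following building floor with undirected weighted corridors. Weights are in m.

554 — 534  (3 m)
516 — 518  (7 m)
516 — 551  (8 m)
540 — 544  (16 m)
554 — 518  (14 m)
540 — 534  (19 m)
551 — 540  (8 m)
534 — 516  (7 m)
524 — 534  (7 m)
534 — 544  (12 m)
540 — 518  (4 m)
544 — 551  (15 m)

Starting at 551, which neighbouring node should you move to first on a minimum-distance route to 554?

Enumerating some paths:
551 → 540 → 518 → 554: 8+4+14 = 26
551 → 516 → 534 → 554: 8+7+3 = 18
Cheapest is 551 → 516 → 534 → 554 at 18 m.
So from 551 the first move is to 516.

516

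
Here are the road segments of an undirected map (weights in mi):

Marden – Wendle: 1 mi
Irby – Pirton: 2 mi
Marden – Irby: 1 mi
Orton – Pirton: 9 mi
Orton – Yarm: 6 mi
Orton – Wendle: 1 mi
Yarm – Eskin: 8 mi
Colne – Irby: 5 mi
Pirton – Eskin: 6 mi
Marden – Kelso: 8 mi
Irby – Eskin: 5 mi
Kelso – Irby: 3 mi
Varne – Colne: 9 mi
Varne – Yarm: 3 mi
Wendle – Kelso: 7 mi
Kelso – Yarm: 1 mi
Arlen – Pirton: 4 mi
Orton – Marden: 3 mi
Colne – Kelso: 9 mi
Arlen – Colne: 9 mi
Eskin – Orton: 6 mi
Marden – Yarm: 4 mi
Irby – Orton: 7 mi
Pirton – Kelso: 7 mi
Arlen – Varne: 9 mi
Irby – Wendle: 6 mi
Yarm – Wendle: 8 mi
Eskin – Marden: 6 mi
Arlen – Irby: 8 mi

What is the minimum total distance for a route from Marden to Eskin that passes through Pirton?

9 mi

Best Marden to Pirton: Marden–Irby–Pirton costing 3
Shortest Pirton→Eskin: Pirton–Eskin = 6
Total via Pirton: 3 + 6 = 9 mi.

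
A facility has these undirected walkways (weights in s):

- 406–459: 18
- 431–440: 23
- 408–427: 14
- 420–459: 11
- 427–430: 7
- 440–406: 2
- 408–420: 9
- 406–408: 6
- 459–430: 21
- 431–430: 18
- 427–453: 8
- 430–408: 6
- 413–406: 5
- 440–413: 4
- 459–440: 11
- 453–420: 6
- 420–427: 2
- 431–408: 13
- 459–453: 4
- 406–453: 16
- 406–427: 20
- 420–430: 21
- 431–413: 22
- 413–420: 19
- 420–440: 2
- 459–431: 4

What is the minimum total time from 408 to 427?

11 s

Settle nodes by increasing distance from 408:
408: 0
430: 6  (via 408)
406: 6  (via 408)
440: 8  (via 406)
420: 9  (via 408)
427: 11  (via 420)
Shortest route: 408 → 420 → 427 = 11 s.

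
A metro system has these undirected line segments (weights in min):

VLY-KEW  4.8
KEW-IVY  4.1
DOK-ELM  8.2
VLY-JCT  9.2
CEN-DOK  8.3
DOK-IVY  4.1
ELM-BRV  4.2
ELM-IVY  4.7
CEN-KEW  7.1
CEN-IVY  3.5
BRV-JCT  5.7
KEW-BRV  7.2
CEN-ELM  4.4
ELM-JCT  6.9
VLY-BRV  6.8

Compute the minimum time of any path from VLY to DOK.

Shortest distances from VLY:
VLY: 0
KEW: 4.8  (via VLY)
BRV: 6.8  (via VLY)
IVY: 8.9  (via KEW)
JCT: 9.2  (via VLY)
ELM: 11  (via BRV)
CEN: 11.9  (via KEW)
DOK: 13  (via IVY)
Shortest route: VLY → KEW → IVY → DOK = 13 min.

13 min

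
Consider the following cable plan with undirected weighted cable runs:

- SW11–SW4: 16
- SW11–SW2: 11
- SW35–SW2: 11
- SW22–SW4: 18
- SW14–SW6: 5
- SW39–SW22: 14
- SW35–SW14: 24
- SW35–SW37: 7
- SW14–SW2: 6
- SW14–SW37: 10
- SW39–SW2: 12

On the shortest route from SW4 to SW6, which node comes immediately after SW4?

SW11

Candidate routes:
SW4 → SW11 → SW2 → SW35 → SW37 → SW14 → SW6: 16+11+11+7+10+5 = 60
SW4 → SW22 → SW39 → SW2 → SW14 → SW6: 18+14+12+6+5 = 55
SW4 → SW11 → SW2 → SW35 → SW14 → SW6: 16+11+11+24+5 = 67
SW4 → SW11 → SW2 → SW14 → SW6: 16+11+6+5 = 38
The minimum is 38 via SW4 → SW11 → SW2 → SW14 → SW6.
So from SW4 the first move is to SW11.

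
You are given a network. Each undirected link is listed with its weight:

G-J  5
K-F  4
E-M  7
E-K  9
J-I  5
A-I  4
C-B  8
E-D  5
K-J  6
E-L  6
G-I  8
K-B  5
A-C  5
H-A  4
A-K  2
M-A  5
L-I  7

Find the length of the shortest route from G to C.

Shortest distances from G:
G: 0
J: 5  (via G)
I: 8  (via G)
K: 11  (via J)
A: 12  (via I)
F: 15  (via K)
L: 15  (via I)
B: 16  (via K)
H: 16  (via A)
C: 17  (via A)
Shortest route: G → I → A → C = 17.

17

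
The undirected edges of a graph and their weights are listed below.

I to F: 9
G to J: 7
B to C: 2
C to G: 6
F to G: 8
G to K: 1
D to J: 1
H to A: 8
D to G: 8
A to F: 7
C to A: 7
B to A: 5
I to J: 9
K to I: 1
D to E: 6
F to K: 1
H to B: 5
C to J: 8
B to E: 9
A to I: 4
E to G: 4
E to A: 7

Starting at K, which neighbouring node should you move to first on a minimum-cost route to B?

Compare a few routes:
K - I - A - C - B: 1+4+7+2 = 14
K - I - A - B: 1+4+5 = 10
K - G - C - B: 1+6+2 = 9
K - F - A - B: 1+7+5 = 13
The minimum is 9 via K - G - C - B.
So from K the first move is to G.

G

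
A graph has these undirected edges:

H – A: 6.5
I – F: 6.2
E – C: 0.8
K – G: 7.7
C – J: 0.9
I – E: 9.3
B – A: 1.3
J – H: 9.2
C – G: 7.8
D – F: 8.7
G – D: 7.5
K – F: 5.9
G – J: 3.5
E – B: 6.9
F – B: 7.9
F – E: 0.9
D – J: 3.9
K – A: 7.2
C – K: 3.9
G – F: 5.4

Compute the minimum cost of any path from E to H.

Settle nodes by increasing distance from E:
E: 0
C: 0.8  (via E)
F: 0.9  (via E)
J: 1.7  (via C)
K: 4.7  (via C)
G: 5.2  (via J)
D: 5.6  (via J)
B: 6.9  (via E)
I: 7.1  (via F)
A: 8.2  (via B)
H: 10.9  (via J)
Shortest route: E → C → J → H = 10.9.

10.9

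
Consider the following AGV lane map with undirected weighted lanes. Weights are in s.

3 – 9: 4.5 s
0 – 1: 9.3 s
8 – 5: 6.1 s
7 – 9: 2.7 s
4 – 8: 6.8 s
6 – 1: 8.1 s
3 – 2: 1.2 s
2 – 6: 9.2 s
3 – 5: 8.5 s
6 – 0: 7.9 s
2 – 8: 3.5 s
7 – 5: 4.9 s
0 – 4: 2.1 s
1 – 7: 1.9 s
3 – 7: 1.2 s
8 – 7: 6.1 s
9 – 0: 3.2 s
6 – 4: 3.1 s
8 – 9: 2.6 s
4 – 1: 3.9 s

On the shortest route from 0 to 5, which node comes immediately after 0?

9

Candidate routes:
0 - 9 - 7 - 5: 3.2+2.7+4.9 = 10.8
0 - 9 - 3 - 7 - 5: 3.2+4.5+1.2+4.9 = 13.8
0 - 4 - 1 - 7 - 5: 2.1+3.9+1.9+4.9 = 12.8
0 - 9 - 8 - 5: 3.2+2.6+6.1 = 11.9
Cheapest is 0 - 9 - 7 - 5 at 10.8 s.
So from 0 the first move is to 9.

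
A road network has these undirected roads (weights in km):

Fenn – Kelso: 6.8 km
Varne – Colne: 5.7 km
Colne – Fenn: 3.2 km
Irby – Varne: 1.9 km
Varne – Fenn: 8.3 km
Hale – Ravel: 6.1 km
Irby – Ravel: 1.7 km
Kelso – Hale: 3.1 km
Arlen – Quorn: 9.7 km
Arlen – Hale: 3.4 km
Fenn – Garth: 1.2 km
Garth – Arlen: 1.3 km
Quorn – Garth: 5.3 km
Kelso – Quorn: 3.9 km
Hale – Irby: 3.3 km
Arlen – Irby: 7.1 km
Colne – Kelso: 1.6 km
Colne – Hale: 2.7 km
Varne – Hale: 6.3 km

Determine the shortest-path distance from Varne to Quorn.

11.2 km

Shortest distances from Varne:
Varne: 0
Irby: 1.9  (via Varne)
Ravel: 3.6  (via Irby)
Hale: 5.2  (via Irby)
Colne: 5.7  (via Varne)
Kelso: 7.3  (via Colne)
Fenn: 8.3  (via Varne)
Arlen: 8.6  (via Hale)
Garth: 9.5  (via Fenn)
Quorn: 11.2  (via Kelso)
Shortest route: Varne → Colne → Kelso → Quorn = 11.2 km.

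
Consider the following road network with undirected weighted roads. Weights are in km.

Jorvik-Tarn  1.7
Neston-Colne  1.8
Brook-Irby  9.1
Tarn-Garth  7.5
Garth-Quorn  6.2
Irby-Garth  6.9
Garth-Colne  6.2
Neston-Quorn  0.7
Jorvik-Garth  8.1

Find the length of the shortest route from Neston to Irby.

Candidate routes:
Neston–Quorn–Garth–Irby: 0.7+6.2+6.9 = 13.8
Neston–Colne–Garth–Irby: 1.8+6.2+6.9 = 14.9
Cheapest is Neston–Quorn–Garth–Irby at 13.8 km.

13.8 km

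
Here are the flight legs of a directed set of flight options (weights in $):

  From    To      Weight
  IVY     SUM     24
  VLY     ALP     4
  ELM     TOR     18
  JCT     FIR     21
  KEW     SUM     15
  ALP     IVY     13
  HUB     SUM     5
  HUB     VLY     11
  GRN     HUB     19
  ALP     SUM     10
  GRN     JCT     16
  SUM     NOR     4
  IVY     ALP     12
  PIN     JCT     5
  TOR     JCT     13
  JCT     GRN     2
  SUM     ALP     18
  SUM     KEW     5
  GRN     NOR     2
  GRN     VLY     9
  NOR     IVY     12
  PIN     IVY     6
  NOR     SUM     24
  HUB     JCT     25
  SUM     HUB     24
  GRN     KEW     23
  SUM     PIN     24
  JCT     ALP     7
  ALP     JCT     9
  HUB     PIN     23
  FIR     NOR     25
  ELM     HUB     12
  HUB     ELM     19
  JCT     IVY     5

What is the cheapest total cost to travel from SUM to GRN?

$29

Running Dijkstra from SUM:
SUM: 0
NOR: 4  (via SUM)
KEW: 5  (via SUM)
IVY: 16  (via NOR)
ALP: 18  (via SUM)
PIN: 24  (via SUM)
HUB: 24  (via SUM)
JCT: 27  (via ALP)
GRN: 29  (via JCT)
Shortest route: SUM–ALP–JCT–GRN = $29.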